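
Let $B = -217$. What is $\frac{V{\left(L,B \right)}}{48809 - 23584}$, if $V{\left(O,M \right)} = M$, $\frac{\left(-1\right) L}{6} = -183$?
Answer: $- \frac{217}{25225} \approx -0.0086026$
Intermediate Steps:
$L = 1098$ ($L = \left(-6\right) \left(-183\right) = 1098$)
$\frac{V{\left(L,B \right)}}{48809 - 23584} = - \frac{217}{48809 - 23584} = - \frac{217}{25225}$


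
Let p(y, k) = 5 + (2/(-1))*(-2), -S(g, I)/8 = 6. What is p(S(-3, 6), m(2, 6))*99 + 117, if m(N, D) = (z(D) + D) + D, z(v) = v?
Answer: 1008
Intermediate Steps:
S(g, I) = -48 (S(g, I) = -8*6 = -48)
m(N, D) = 3*D (m(N, D) = (D + D) + D = 2*D + D = 3*D)
p(y, k) = 9 (p(y, k) = 5 + (2*(-1))*(-2) = 5 - 2*(-2) = 5 + 4 = 9)
p(S(-3, 6), m(2, 6))*99 + 117 = 9*99 + 117 = 891 + 117 = 1008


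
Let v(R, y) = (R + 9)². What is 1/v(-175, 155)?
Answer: 1/27556 ≈ 3.6290e-5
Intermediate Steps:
v(R, y) = (9 + R)²
1/v(-175, 155) = 1/((9 - 175)²) = 1/((-166)²) = 1/27556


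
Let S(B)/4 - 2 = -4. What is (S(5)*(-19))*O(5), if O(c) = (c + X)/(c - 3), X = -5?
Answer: 0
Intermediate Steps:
S(B) = -8 (S(B) = 8 + 4*(-4) = 8 - 16 = -8)
O(c) = (-5 + c)/(-3 + c) (O(c) = (c - 5)/(c - 3) = (-5 + c)/(-3 + c))
(S(5)*(-19))*O(5) = (-8*(-19))*((-5 + 5)/(-3 + 5)) = 152*(0/2) = 152*((1/2)*0) = 152*0 = 0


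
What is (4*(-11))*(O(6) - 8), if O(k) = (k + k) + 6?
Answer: -440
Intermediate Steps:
O(k) = 6 + 2*k (O(k) = 2*k + 6 = 6 + 2*k)
(4*(-11))*(O(6) - 8) = (4*(-11))*((6 + 2*6) - 8) = -44*((6 + 12) - 8) = -44*(18 - 8) = -44*10 = -440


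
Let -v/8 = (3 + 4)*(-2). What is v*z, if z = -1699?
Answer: -190288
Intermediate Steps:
v = 112 (v = -8*(3 + 4)*(-2) = -56*(-2) = -8*(-14) = 112)
v*z = 112*(-1699) = -190288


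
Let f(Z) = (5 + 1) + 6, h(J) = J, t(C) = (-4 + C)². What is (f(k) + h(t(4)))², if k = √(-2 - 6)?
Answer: 144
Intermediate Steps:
k = 2*I*√2 (k = √(-8) = 2*I*√2 ≈ 2.8284*I)
f(Z) = 12 (f(Z) = 6 + 6 = 12)
(f(k) + h(t(4)))² = (12 + (-4 + 4)²)² = (12 + 0²)² = (12 + 0)² = 12² = 144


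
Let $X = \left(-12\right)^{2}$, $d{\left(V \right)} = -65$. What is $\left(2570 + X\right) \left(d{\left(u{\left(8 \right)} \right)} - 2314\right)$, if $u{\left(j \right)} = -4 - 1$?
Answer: $-6456606$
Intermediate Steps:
$u{\left(j \right)} = -5$ ($u{\left(j \right)} = -4 - 1 = -5$)
$X = 144$
$\left(2570 + X\right) \left(d{\left(u{\left(8 \right)} \right)} - 2314\right) = \left(2570 + 144\right) \left(-65 - 2314\right) = 2714 \left(-2379\right) = -6456606$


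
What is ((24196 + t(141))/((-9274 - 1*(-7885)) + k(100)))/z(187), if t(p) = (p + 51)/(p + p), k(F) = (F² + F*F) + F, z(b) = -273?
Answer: -1137244/240080841 ≈ -0.0047369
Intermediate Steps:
k(F) = F + 2*F² (k(F) = (F² + F²) + F = 2*F² + F = F + 2*F²)
t(p) = (51 + p)/(2*p) (t(p) = (51 + p)/((2*p)) = (51 + p)*(1/(2*p)) = (51 + p)/(2*p))
((24196 + t(141))/((-9274 - 1*(-7885)) + k(100)))/z(187) = ((24196 + (½)*(51 + 141)/141)/((-9274 - 1*(-7885)) + 100*(1 + 2*100)))/(-273) = ((24196 + (½)*(1/141)*192)/((-9274 + 7885) + 100*(1 + 200)))*(-1/273) = ((24196 + 32/47)/(-1389 + 100*201))*(-1/273) = (1137244/(47*(-1389 + 20100)))*(-1/273) = ((1137244/47)/18711)*(-1/273) = ((1137244/47)*(1/18711))*(-1/273) = (1137244/879417)*(-1/273) = -1137244/240080841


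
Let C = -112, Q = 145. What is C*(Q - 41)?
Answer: -11648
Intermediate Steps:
C*(Q - 41) = -112*(145 - 41) = -112*104 = -11648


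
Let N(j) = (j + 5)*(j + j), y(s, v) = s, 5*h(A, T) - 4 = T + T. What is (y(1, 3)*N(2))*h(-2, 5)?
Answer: 392/5 ≈ 78.400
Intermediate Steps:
h(A, T) = ⅘ + 2*T/5 (h(A, T) = ⅘ + (T + T)/5 = ⅘ + (2*T)/5 = ⅘ + 2*T/5)
N(j) = 2*j*(5 + j) (N(j) = (5 + j)*(2*j) = 2*j*(5 + j))
(y(1, 3)*N(2))*h(-2, 5) = (1*(2*2*(5 + 2)))*(⅘ + (⅖)*5) = (1*(2*2*7))*(⅘ + 2) = (1*28)*(14/5) = 28*(14/5) = 392/5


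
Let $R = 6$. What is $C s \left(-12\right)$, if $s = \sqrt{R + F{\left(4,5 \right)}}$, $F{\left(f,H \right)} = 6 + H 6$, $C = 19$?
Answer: $- 228 \sqrt{42} \approx -1477.6$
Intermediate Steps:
$F{\left(f,H \right)} = 6 + 6 H$
$s = \sqrt{42}$ ($s = \sqrt{6 + \left(6 + 6 \cdot 5\right)} = \sqrt{6 + \left(6 + 30\right)} = \sqrt{6 + 36} = \sqrt{42} \approx 6.4807$)
$C s \left(-12\right) = 19 \sqrt{42} \left(-12\right) = - 228 \sqrt{42}$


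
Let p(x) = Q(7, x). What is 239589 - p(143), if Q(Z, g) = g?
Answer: 239446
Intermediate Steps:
p(x) = x
239589 - p(143) = 239589 - 1*143 = 239589 - 143 = 239446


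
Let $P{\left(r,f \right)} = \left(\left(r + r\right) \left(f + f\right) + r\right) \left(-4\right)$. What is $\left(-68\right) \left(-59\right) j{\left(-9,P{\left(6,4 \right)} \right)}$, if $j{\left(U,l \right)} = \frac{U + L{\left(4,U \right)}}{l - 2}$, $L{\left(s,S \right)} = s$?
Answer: $\frac{2006}{41} \approx 48.927$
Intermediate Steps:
$P{\left(r,f \right)} = - 4 r - 16 f r$ ($P{\left(r,f \right)} = \left(2 r 2 f + r\right) \left(-4\right) = \left(4 f r + r\right) \left(-4\right) = \left(r + 4 f r\right) \left(-4\right) = - 4 r - 16 f r$)
$j{\left(U,l \right)} = \frac{4 + U}{-2 + l}$ ($j{\left(U,l \right)} = \frac{U + 4}{l - 2} = \frac{4 + U}{-2 + l}$)
$\left(-68\right) \left(-59\right) j{\left(-9,P{\left(6,4 \right)} \right)} = \left(-68\right) \left(-59\right) \frac{4 - 9}{-2 - 24 \left(1 + 4 \cdot 4\right)} = 4012 \frac{1}{-2 - 24 \left(1 + 16\right)} \left(-5\right) = 4012 \frac{1}{-2 - 24 \cdot 17} \left(-5\right) = 4012 \frac{1}{-2 - 408} \left(-5\right) = 4012 \frac{1}{-410} \left(-5\right) = 4012 \left(\left(- \frac{1}{410}\right) \left(-5\right)\right) = 4012 \cdot \frac{1}{82} = \frac{2006}{41}$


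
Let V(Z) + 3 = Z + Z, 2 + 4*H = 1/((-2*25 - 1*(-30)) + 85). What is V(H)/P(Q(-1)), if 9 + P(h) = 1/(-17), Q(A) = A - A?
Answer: 8823/20020 ≈ 0.44071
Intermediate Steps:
Q(A) = 0
P(h) = -154/17 (P(h) = -9 + 1/(-17) = -9 - 1/17 = -154/17)
H = -129/260 (H = -1/2 + 1/(4*((-2*25 - 1*(-30)) + 85)) = -1/2 + 1/(4*((-50 + 30) + 85)) = -1/2 + 1/(4*(-20 + 85)) = -1/2 + (1/4)/65 = -1/2 + (1/4)*(1/65) = -1/2 + 1/260 = -129/260 ≈ -0.49615)
V(Z) = -3 + 2*Z (V(Z) = -3 + (Z + Z) = -3 + 2*Z)
V(H)/P(Q(-1)) = (-3 + 2*(-129/260))/(-154/17) = (-3 - 129/130)*(-17/154) = -519/130*(-17/154) = 8823/20020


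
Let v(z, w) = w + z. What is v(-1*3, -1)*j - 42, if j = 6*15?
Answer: -402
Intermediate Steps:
j = 90
v(-1*3, -1)*j - 42 = (-1 - 1*3)*90 - 42 = (-1 - 3)*90 - 42 = -4*90 - 42 = -360 - 42 = -402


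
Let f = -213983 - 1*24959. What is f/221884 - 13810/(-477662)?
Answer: -27767323891/26496388802 ≈ -1.0480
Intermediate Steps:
f = -238942 (f = -213983 - 24959 = -238942)
f/221884 - 13810/(-477662) = -238942/221884 - 13810/(-477662) = -238942*1/221884 - 13810*(-1/477662) = -119471/110942 + 6905/238831 = -27767323891/26496388802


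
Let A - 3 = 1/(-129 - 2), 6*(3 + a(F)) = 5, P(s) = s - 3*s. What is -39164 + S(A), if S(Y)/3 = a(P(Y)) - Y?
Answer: -10265023/262 ≈ -39180.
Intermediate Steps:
P(s) = -2*s
a(F) = -13/6 (a(F) = -3 + (⅙)*5 = -3 + ⅚ = -13/6)
A = 392/131 (A = 3 + 1/(-129 - 2) = 3 + 1/(-131) = 3 - 1/131 = 392/131 ≈ 2.9924)
S(Y) = -13/2 - 3*Y (S(Y) = 3*(-13/6 - Y) = -13/2 - 3*Y)
-39164 + S(A) = -39164 + (-13/2 - 3*392/131) = -39164 + (-13/2 - 1176/131) = -39164 - 4055/262 = -10265023/262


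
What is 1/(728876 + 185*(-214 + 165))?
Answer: 1/719811 ≈ 1.3893e-6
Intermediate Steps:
1/(728876 + 185*(-214 + 165)) = 1/(728876 + 185*(-49)) = 1/(728876 - 9065) = 1/719811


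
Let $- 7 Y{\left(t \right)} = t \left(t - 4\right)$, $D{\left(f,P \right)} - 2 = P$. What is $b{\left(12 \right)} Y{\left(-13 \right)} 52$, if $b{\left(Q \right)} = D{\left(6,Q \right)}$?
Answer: $-22984$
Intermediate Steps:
$D{\left(f,P \right)} = 2 + P$
$b{\left(Q \right)} = 2 + Q$
$Y{\left(t \right)} = - \frac{t \left(-4 + t\right)}{7}$ ($Y{\left(t \right)} = - \frac{t \left(t - 4\right)}{7} = - \frac{t \left(-4 + t\right)}{7}$)
$b{\left(12 \right)} Y{\left(-13 \right)} 52 = \left(2 + 12\right) \frac{1}{7} \left(-13\right) \left(4 - -13\right) 52 = 14 \cdot \frac{1}{7} \left(-13\right) \left(4 + 13\right) 52 = 14 \cdot \frac{1}{7} \left(-13\right) 17 \cdot 52 = 14 \left(- \frac{221}{7}\right) 52 = \left(-442\right) 52 = -22984$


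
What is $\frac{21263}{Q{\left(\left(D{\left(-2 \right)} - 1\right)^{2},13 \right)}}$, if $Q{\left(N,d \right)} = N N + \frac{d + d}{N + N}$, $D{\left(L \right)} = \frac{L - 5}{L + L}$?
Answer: $\frac{4453632}{4907} \approx 907.61$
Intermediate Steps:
$D{\left(L \right)} = \frac{-5 + L}{2 L}$
$Q{\left(N,d \right)} = N^{2} + \frac{d}{N}$ ($Q{\left(N,d \right)} = N^{2} + \frac{2 d}{2 N} = N^{2} + 2 d \frac{1}{2 N} = N^{2} + \frac{d}{N}$)
$\frac{21263}{Q{\left(\left(D{\left(-2 \right)} - 1\right)^{2},13 \right)}} = \frac{21263}{\frac{1}{\left(\frac{-5 - 2}{2 \left(-2\right)} - 1\right)^{2}} \left(13 + \left(\left(\frac{-5 - 2}{2 \left(-2\right)} - 1\right)^{2}\right)^{3}\right)} = \frac{21263}{\frac{1}{\left(\frac{1}{2} \left(- \frac{1}{2}\right) \left(-7\right) - 1\right)^{2}} \left(13 + \left(\left(\frac{1}{2} \left(- \frac{1}{2}\right) \left(-7\right) - 1\right)^{2}\right)^{3}\right)} = \frac{21263}{\frac{1}{\left(\frac{7}{4} - 1\right)^{2}} \left(13 + \left(\left(\frac{7}{4} - 1\right)^{2}\right)^{3}\right)} = \frac{21263}{\frac{1}{\left(\frac{3}{4}\right)^{2}} \left(13 + \left(\left(\frac{3}{4}\right)^{2}\right)^{3}\right)} = \frac{21263}{\frac{1}{\frac{9}{16}} \left(13 + \left(\frac{9}{16}\right)^{3}\right)} = \frac{21263}{\frac{16}{9} \left(13 + \frac{729}{4096}\right)} = \frac{21263}{\frac{16}{9} \cdot \frac{53977}{4096}} = \frac{21263}{\frac{53977}{2304}} = 21263 \cdot \frac{2304}{53977} = \frac{4453632}{4907}$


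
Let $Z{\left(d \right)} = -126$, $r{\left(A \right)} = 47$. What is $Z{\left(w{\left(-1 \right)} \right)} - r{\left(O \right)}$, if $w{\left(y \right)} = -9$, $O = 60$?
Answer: $-173$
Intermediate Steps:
$Z{\left(w{\left(-1 \right)} \right)} - r{\left(O \right)} = -126 - 47 = -173$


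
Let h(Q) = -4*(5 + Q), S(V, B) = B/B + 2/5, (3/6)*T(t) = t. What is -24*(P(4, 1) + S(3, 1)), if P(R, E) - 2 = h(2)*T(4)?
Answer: 26472/5 ≈ 5294.4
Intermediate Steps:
T(t) = 2*t
S(V, B) = 7/5 (S(V, B) = 1 + 2*(1/5) = 1 + 2/5 = 7/5)
h(Q) = -20 - 4*Q
P(R, E) = -222 (P(R, E) = 2 + (-20 - 4*2)*(2*4) = 2 + (-20 - 8)*8 = 2 - 28*8 = 2 - 224 = -222)
-24*(P(4, 1) + S(3, 1)) = -24*(-222 + 7/5) = -24*(-1103/5) = 26472/5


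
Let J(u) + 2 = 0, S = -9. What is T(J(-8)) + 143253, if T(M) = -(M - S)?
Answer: 143246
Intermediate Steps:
J(u) = -2 (J(u) = -2 + 0 = -2)
T(M) = -9 - M (T(M) = -(M - 1*(-9)) = -(M + 9) = -(9 + M) = -9 - M)
T(J(-8)) + 143253 = (-9 - 1*(-2)) + 143253 = (-9 + 2) + 143253 = -7 + 143253 = 143246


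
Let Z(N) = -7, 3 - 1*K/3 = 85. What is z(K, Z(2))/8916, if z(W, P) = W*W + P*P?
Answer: 60565/8916 ≈ 6.7928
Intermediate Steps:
K = -246 (K = 9 - 3*85 = 9 - 255 = -246)
z(W, P) = P**2 + W**2 (z(W, P) = W**2 + P**2 = P**2 + W**2)
z(K, Z(2))/8916 = ((-7)**2 + (-246)**2)/8916 = (49 + 60516)*(1/8916) = 60565*(1/8916) = 60565/8916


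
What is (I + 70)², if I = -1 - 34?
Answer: 1225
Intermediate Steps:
I = -35
(I + 70)² = (-35 + 70)² = 35² = 1225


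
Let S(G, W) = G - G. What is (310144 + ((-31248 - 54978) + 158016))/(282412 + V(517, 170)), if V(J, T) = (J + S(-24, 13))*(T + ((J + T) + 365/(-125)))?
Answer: 682025/1292806 ≈ 0.52755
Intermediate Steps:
S(G, W) = 0
V(J, T) = J*(-73/25 + J + 2*T) (V(J, T) = (J + 0)*(T + ((J + T) + 365/(-125))) = J*(T + ((J + T) + 365*(-1/125))) = J*(T + ((J + T) - 73/25)) = J*(T + (-73/25 + J + T)) = J*(-73/25 + J + 2*T))
(310144 + ((-31248 - 54978) + 158016))/(282412 + V(517, 170)) = (310144 + ((-31248 - 54978) + 158016))/(282412 + (1/25)*517*(-73 + 25*517 + 50*170)) = (310144 + (-86226 + 158016))/(282412 + (1/25)*517*(-73 + 12925 + 8500)) = (310144 + 71790)/(282412 + (1/25)*517*21352) = 381934/(282412 + 11038984/25) = 381934/(18099284/25) = 381934*(25/18099284) = 682025/1292806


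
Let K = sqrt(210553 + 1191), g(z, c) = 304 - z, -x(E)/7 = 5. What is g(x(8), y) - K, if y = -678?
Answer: 339 - 4*sqrt(13234) ≈ -121.16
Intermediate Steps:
x(E) = -35 (x(E) = -7*5 = -35)
K = 4*sqrt(13234) (K = sqrt(211744) = 4*sqrt(13234) ≈ 460.16)
g(x(8), y) - K = (304 - 1*(-35)) - 4*sqrt(13234) = (304 + 35) - 4*sqrt(13234) = 339 - 4*sqrt(13234)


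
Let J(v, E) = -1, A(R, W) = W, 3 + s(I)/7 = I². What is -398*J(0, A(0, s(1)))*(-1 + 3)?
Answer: 796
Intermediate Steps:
s(I) = -21 + 7*I²
-398*J(0, A(0, s(1)))*(-1 + 3) = -(-398)*(-1 + 3) = -(-398)*2 = -398*(-2) = 796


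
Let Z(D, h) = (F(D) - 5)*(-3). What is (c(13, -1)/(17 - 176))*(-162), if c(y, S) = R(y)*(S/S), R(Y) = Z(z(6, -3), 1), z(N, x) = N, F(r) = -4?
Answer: 1458/53 ≈ 27.509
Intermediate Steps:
Z(D, h) = 27 (Z(D, h) = (-4 - 5)*(-3) = -9*(-3) = 27)
R(Y) = 27
c(y, S) = 27 (c(y, S) = 27*(S/S) = 27*1 = 27)
(c(13, -1)/(17 - 176))*(-162) = (27/(17 - 176))*(-162) = (27/(-159))*(-162) = -1/159*27*(-162) = -9/53*(-162) = 1458/53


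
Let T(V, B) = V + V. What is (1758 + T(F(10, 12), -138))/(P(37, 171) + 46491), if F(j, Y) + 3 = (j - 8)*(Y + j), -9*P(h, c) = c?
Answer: 230/5809 ≈ 0.039594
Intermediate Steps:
P(h, c) = -c/9
F(j, Y) = -3 + (-8 + j)*(Y + j) (F(j, Y) = -3 + (j - 8)*(Y + j) = -3 + (-8 + j)*(Y + j))
T(V, B) = 2*V
(1758 + T(F(10, 12), -138))/(P(37, 171) + 46491) = (1758 + 2*(-3 + 10² - 8*12 - 8*10 + 12*10))/(-⅑*171 + 46491) = (1758 + 2*(-3 + 100 - 96 - 80 + 120))/(-19 + 46491) = (1758 + 2*41)/46472 = (1758 + 82)*(1/46472) = 1840*(1/46472) = 230/5809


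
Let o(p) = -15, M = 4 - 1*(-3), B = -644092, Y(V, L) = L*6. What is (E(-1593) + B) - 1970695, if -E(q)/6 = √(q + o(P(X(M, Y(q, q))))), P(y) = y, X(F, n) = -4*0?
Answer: -2614787 - 12*I*√402 ≈ -2.6148e+6 - 240.6*I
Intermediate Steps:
Y(V, L) = 6*L
M = 7 (M = 4 + 3 = 7)
X(F, n) = 0
E(q) = -6*√(-15 + q) (E(q) = -6*√(q - 15) = -6*√(-15 + q))
(E(-1593) + B) - 1970695 = (-6*√(-15 - 1593) - 644092) - 1970695 = (-12*I*√402 - 644092) - 1970695 = (-644092 - 12*I*√402) - 1970695 = -2614787 - 12*I*√402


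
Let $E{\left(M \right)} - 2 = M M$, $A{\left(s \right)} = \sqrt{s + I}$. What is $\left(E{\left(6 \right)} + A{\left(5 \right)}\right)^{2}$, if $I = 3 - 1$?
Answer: $\left(38 + \sqrt{7}\right)^{2} \approx 1652.1$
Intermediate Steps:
$I = 2$ ($I = 3 - 1 = 2$)
$A{\left(s \right)} = \sqrt{2 + s}$ ($A{\left(s \right)} = \sqrt{s + 2} = \sqrt{2 + s}$)
$E{\left(M \right)} = 2 + M^{2}$ ($E{\left(M \right)} = 2 + M M = 2 + M^{2}$)
$\left(E{\left(6 \right)} + A{\left(5 \right)}\right)^{2} = \left(\left(2 + 6^{2}\right) + \sqrt{2 + 5}\right)^{2} = \left(\left(2 + 36\right) + \sqrt{7}\right)^{2} = \left(38 + \sqrt{7}\right)^{2}$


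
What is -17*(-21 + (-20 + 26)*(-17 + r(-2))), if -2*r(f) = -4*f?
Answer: 2499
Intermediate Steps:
r(f) = 2*f (r(f) = -(-2)*f = 2*f)
-17*(-21 + (-20 + 26)*(-17 + r(-2))) = -17*(-21 + (-20 + 26)*(-17 + 2*(-2))) = -17*(-21 + 6*(-17 - 4)) = -17*(-21 + 6*(-21)) = -17*(-21 - 126) = -17*(-147) = 2499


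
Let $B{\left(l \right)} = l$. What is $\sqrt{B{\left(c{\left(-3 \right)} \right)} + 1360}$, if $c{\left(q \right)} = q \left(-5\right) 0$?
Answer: $4 \sqrt{85} \approx 36.878$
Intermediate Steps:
$c{\left(q \right)} = 0$ ($c{\left(q \right)} = - 5 q 0 = 0$)
$\sqrt{B{\left(c{\left(-3 \right)} \right)} + 1360} = \sqrt{0 + 1360} = \sqrt{1360} = 4 \sqrt{85}$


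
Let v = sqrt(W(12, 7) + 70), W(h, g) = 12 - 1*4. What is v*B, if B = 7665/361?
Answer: 7665*sqrt(78)/361 ≈ 187.52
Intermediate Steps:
W(h, g) = 8 (W(h, g) = 12 - 4 = 8)
B = 7665/361 (B = 7665*(1/361) = 7665/361 ≈ 21.233)
v = sqrt(78) (v = sqrt(8 + 70) = sqrt(78) ≈ 8.8318)
v*B = sqrt(78)*(7665/361) = 7665*sqrt(78)/361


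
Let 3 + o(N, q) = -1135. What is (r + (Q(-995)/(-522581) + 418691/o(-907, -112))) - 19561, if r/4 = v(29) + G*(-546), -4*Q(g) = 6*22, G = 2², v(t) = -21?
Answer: -17096900532735/594697178 ≈ -28749.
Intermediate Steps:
G = 4
o(N, q) = -1138 (o(N, q) = -3 - 1135 = -1138)
Q(g) = -33 (Q(g) = -3*22/2 = -¼*132 = -33)
r = -8820 (r = 4*(-21 + 4*(-546)) = 4*(-21 - 2184) = 4*(-2205) = -8820)
(r + (Q(-995)/(-522581) + 418691/o(-907, -112))) - 19561 = (-8820 + (-33/(-522581) + 418691/(-1138))) - 19561 = (-8820 + (-33*(-1/522581) + 418691*(-1/1138))) - 19561 = (-8820 + (33/522581 - 418691/1138)) - 19561 = (-8820 - 218799923917/594697178) - 19561 = -5464029033877/594697178 - 19561 = -17096900532735/594697178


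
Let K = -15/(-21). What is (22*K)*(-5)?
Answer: -550/7 ≈ -78.571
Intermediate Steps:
K = 5/7 (K = -15*(-1/21) = 5/7 ≈ 0.71429)
(22*K)*(-5) = (22*(5/7))*(-5) = (110/7)*(-5) = -550/7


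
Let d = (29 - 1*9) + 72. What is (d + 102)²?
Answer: 37636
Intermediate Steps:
d = 92 (d = (29 - 9) + 72 = 20 + 72 = 92)
(d + 102)² = (92 + 102)² = 194² = 37636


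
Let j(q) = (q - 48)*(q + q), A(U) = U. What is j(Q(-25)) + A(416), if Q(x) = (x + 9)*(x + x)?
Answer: 1203616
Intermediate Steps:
Q(x) = 2*x*(9 + x) (Q(x) = (9 + x)*(2*x) = 2*x*(9 + x))
j(q) = 2*q*(-48 + q) (j(q) = (-48 + q)*(2*q) = 2*q*(-48 + q))
j(Q(-25)) + A(416) = 2*(2*(-25)*(9 - 25))*(-48 + 2*(-25)*(9 - 25)) + 416 = 2*(2*(-25)*(-16))*(-48 + 2*(-25)*(-16)) + 416 = 2*800*(-48 + 800) + 416 = 2*800*752 + 416 = 1203200 + 416 = 1203616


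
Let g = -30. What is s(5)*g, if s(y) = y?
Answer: -150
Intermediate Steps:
s(5)*g = 5*(-30) = -150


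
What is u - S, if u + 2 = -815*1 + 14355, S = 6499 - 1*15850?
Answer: 22889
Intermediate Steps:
S = -9351 (S = 6499 - 15850 = -9351)
u = 13538 (u = -2 + (-815*1 + 14355) = -2 + (-815 + 14355) = -2 + 13540 = 13538)
u - S = 13538 - 1*(-9351) = 13538 + 9351 = 22889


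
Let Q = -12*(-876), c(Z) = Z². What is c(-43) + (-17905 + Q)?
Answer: -5544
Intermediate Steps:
Q = 10512
c(-43) + (-17905 + Q) = (-43)² + (-17905 + 10512) = 1849 - 7393 = -5544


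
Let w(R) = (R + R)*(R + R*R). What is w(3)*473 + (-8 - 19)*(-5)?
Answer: 34191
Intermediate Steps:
w(R) = 2*R*(R + R²) (w(R) = (2*R)*(R + R²) = 2*R*(R + R²))
w(3)*473 + (-8 - 19)*(-5) = (2*3²*(1 + 3))*473 + (-8 - 19)*(-5) = (2*9*4)*473 - 27*(-5) = 72*473 + 135 = 34056 + 135 = 34191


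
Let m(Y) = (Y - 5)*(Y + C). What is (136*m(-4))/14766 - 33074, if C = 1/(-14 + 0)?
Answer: -569759984/17227 ≈ -33074.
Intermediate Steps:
C = -1/14 (C = 1/(-14) = -1/14 ≈ -0.071429)
m(Y) = (-5 + Y)*(-1/14 + Y) (m(Y) = (Y - 5)*(Y - 1/14) = (-5 + Y)*(-1/14 + Y))
(136*m(-4))/14766 - 33074 = (136*(5/14 + (-4)**2 - 71/14*(-4)))/14766 - 33074 = (136*(5/14 + 16 + 142/7))*(1/14766) - 33074 = (136*(513/14))*(1/14766) - 33074 = (34884/7)*(1/14766) - 33074 = 5814/17227 - 33074 = -569759984/17227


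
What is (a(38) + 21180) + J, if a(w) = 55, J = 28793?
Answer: 50028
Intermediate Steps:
(a(38) + 21180) + J = (55 + 21180) + 28793 = 21235 + 28793 = 50028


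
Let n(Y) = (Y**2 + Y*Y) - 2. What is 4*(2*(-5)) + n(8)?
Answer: 86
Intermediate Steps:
n(Y) = -2 + 2*Y**2 (n(Y) = (Y**2 + Y**2) - 2 = 2*Y**2 - 2 = -2 + 2*Y**2)
4*(2*(-5)) + n(8) = 4*(2*(-5)) + (-2 + 2*8**2) = 4*(-10) + (-2 + 2*64) = -40 + (-2 + 128) = -40 + 126 = 86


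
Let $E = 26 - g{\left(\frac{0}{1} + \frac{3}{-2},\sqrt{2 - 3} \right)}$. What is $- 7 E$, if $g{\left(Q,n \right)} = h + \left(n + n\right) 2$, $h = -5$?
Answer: $-217 + 28 i \approx -217.0 + 28.0 i$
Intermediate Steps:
$g{\left(Q,n \right)} = -5 + 4 n$ ($g{\left(Q,n \right)} = -5 + \left(n + n\right) 2 = -5 + 2 n 2 = -5 + 4 n$)
$E = 31 - 4 i$ ($E = 26 - \left(-5 + 4 \sqrt{2 - 3}\right) = 26 - \left(-5 + 4 \sqrt{-1}\right) = 26 - \left(-5 + 4 i\right) = 26 + \left(5 - 4 i\right) = 31 - 4 i \approx 31.0 - 4.0 i$)
$- 7 E = - 7 \left(31 - 4 i\right) = -217 + 28 i$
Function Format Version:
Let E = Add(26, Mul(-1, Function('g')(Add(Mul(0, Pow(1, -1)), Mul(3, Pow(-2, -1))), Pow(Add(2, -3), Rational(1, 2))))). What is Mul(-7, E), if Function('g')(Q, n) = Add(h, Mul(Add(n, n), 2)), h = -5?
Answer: Add(-217, Mul(28, I)) ≈ Add(-217.00, Mul(28.000, I))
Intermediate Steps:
Function('g')(Q, n) = Add(-5, Mul(4, n)) (Function('g')(Q, n) = Add(-5, Mul(Add(n, n), 2)) = Add(-5, Mul(Mul(2, n), 2)) = Add(-5, Mul(4, n)))
E = Add(31, Mul(-4, I)) (E = Add(26, Mul(-1, Add(-5, Mul(4, Pow(Add(2, -3), Rational(1, 2)))))) = Add(26, Mul(-1, Add(-5, Mul(4, Pow(-1, Rational(1, 2)))))) = Add(26, Mul(-1, Add(-5, Mul(4, I)))) = Add(26, Add(5, Mul(-4, I))) = Add(31, Mul(-4, I)) ≈ Add(31.000, Mul(-4.0000, I)))
Mul(-7, E) = Mul(-7, Add(31, Mul(-4, I))) = Add(-217, Mul(28, I))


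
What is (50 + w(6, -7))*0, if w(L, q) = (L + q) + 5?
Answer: 0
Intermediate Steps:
w(L, q) = 5 + L + q
(50 + w(6, -7))*0 = (50 + (5 + 6 - 7))*0 = (50 + 4)*0 = 54*0 = 0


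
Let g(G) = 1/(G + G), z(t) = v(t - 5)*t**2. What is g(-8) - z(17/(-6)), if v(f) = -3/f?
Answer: -2359/752 ≈ -3.1370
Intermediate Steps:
z(t) = -3*t**2/(-5 + t) (z(t) = (-3/(t - 5))*t**2 = (-3/(-5 + t))*t**2 = -3*t**2/(-5 + t))
g(G) = 1/(2*G)
g(-8) - z(17/(-6)) = (1/2)/(-8) - (-3)*(17/(-6))**2/(-5 + 17/(-6)) = (1/2)*(-1/8) - (-3)*(17*(-1/6))**2/(-5 + 17*(-1/6)) = -1/16 - (-3)*(-17/6)**2/(-5 - 17/6) = -1/16 - (-3)*289/(36*(-47/6)) = -1/16 - (-3)*289*(-6)/(36*47) = -1/16 - 1*289/94 = -1/16 - 289/94 = -2359/752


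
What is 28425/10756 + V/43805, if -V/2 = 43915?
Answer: 60091529/94233316 ≈ 0.63769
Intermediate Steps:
V = -87830 (V = -2*43915 = -87830)
28425/10756 + V/43805 = 28425/10756 - 87830/43805 = 28425*(1/10756) - 87830*1/43805 = 28425/10756 - 17566/8761 = 60091529/94233316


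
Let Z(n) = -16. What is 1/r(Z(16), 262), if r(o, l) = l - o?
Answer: 1/278 ≈ 0.0035971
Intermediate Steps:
1/r(Z(16), 262) = 1/(262 - 1*(-16)) = 1/(262 + 16) = 1/278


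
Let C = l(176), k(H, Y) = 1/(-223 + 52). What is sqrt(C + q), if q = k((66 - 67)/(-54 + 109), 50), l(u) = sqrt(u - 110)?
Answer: sqrt(-19 + 3249*sqrt(66))/57 ≈ 2.8492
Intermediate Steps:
k(H, Y) = -1/171 (k(H, Y) = 1/(-171) = -1/171)
l(u) = sqrt(-110 + u)
C = sqrt(66) (C = sqrt(-110 + 176) = sqrt(66) ≈ 8.1240)
q = -1/171 ≈ -0.0058480
sqrt(C + q) = sqrt(sqrt(66) - 1/171) = sqrt(-1/171 + sqrt(66))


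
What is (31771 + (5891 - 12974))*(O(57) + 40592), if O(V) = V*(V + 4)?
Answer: 1087975472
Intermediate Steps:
O(V) = V*(4 + V)
(31771 + (5891 - 12974))*(O(57) + 40592) = (31771 + (5891 - 12974))*(57*(4 + 57) + 40592) = (31771 - 7083)*(57*61 + 40592) = 24688*(3477 + 40592) = 24688*44069 = 1087975472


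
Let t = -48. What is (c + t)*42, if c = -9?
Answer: -2394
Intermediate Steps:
(c + t)*42 = (-9 - 48)*42 = -57*42 = -2394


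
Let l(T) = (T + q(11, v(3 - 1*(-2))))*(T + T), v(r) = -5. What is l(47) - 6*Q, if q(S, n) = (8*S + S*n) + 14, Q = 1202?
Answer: 1624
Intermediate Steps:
q(S, n) = 14 + 8*S + S*n
l(T) = 2*T*(47 + T) (l(T) = (T + (14 + 8*11 + 11*(-5)))*(T + T) = (T + (14 + 88 - 55))*(2*T) = (T + 47)*(2*T) = (47 + T)*(2*T) = 2*T*(47 + T))
l(47) - 6*Q = 2*47*(47 + 47) - 6*1202 = 2*47*94 - 7212 = 8836 - 7212 = 1624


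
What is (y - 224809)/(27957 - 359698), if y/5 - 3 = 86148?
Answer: -205946/331741 ≈ -0.62080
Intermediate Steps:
y = 430755 (y = 15 + 5*86148 = 15 + 430740 = 430755)
(y - 224809)/(27957 - 359698) = (430755 - 224809)/(27957 - 359698) = 205946/(-331741) = 205946*(-1/331741) = -205946/331741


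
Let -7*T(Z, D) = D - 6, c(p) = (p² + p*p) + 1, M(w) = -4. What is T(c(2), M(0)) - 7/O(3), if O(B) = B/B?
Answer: -39/7 ≈ -5.5714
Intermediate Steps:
O(B) = 1
c(p) = 1 + 2*p² (c(p) = (p² + p²) + 1 = 2*p² + 1 = 1 + 2*p²)
T(Z, D) = 6/7 - D/7 (T(Z, D) = -(D - 6)/7 = -(-6 + D)/7 = 6/7 - D/7)
T(c(2), M(0)) - 7/O(3) = (6/7 - ⅐*(-4)) - 7/1 = (6/7 + 4/7) - 7*1 = 10/7 - 7 = -39/7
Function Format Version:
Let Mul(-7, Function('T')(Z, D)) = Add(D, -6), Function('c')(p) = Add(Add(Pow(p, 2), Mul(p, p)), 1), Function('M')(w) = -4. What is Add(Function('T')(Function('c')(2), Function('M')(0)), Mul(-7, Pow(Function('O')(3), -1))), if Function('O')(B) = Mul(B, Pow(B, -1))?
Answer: Rational(-39, 7) ≈ -5.5714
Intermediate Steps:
Function('O')(B) = 1
Function('c')(p) = Add(1, Mul(2, Pow(p, 2))) (Function('c')(p) = Add(Add(Pow(p, 2), Pow(p, 2)), 1) = Add(Mul(2, Pow(p, 2)), 1) = Add(1, Mul(2, Pow(p, 2))))
Function('T')(Z, D) = Add(Rational(6, 7), Mul(Rational(-1, 7), D)) (Function('T')(Z, D) = Mul(Rational(-1, 7), Add(D, -6)) = Mul(Rational(-1, 7), Add(-6, D)) = Add(Rational(6, 7), Mul(Rational(-1, 7), D)))
Add(Function('T')(Function('c')(2), Function('M')(0)), Mul(-7, Pow(Function('O')(3), -1))) = Add(Add(Rational(6, 7), Mul(Rational(-1, 7), -4)), Mul(-7, Pow(1, -1))) = Add(Add(Rational(6, 7), Rational(4, 7)), Mul(-7, 1)) = Add(Rational(10, 7), -7) = Rational(-39, 7)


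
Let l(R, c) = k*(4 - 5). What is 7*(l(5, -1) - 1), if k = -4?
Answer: 21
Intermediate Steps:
l(R, c) = 4 (l(R, c) = -4*(4 - 5) = -4*(-1) = 4)
7*(l(5, -1) - 1) = 7*(4 - 1) = 7*3 = 21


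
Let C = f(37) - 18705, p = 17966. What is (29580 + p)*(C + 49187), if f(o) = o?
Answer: 1451056374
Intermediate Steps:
C = -18668 (C = 37 - 18705 = -18668)
(29580 + p)*(C + 49187) = (29580 + 17966)*(-18668 + 49187) = 47546*30519 = 1451056374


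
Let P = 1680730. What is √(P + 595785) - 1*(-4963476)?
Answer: 4963476 + √2276515 ≈ 4.9650e+6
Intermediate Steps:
√(P + 595785) - 1*(-4963476) = √(1680730 + 595785) - 1*(-4963476) = √2276515 + 4963476 = 4963476 + √2276515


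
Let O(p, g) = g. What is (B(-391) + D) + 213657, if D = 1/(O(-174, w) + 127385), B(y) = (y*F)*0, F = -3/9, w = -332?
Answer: 27145762822/127053 ≈ 2.1366e+5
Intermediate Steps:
F = -⅓ (F = -3*⅑ = -⅓ ≈ -0.33333)
B(y) = 0 (B(y) = (y*(-⅓))*0 = -y/3*0 = 0)
D = 1/127053 (D = 1/(-332 + 127385) = 1/127053 ≈ 7.8707e-6)
(B(-391) + D) + 213657 = (0 + 1/127053) + 213657 = 1/127053 + 213657 = 27145762822/127053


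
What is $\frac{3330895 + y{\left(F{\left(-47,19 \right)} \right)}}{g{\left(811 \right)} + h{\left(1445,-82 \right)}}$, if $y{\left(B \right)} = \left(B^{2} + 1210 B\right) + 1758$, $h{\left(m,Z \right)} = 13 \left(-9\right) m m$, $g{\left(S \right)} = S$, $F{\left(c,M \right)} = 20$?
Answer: $- \frac{3357253}{244298114} \approx -0.013742$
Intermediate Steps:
$h{\left(m,Z \right)} = - 117 m^{2}$
$y{\left(B \right)} = 1758 + B^{2} + 1210 B$
$\frac{3330895 + y{\left(F{\left(-47,19 \right)} \right)}}{g{\left(811 \right)} + h{\left(1445,-82 \right)}} = \frac{3330895 + \left(1758 + 20^{2} + 1210 \cdot 20\right)}{811 - 117 \cdot 1445^{2}} = \frac{3330895 + \left(1758 + 400 + 24200\right)}{811 - 244298925} = \frac{3330895 + 26358}{811 - 244298925} = \frac{3357253}{-244298114} = 3357253 \left(- \frac{1}{244298114}\right) = - \frac{3357253}{244298114}$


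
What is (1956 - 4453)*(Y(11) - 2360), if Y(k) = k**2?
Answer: 5590783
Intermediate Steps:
(1956 - 4453)*(Y(11) - 2360) = (1956 - 4453)*(11**2 - 2360) = -2497*(121 - 2360) = -2497*(-2239) = 5590783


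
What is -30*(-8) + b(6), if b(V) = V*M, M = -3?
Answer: 222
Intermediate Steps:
b(V) = -3*V (b(V) = V*(-3) = -3*V)
-30*(-8) + b(6) = -30*(-8) - 3*6 = 240 - 18 = 222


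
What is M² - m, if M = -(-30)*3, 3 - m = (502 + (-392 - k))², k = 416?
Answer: 101733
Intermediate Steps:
m = -93633 (m = 3 - (502 + (-392 - 1*416))² = 3 - (502 + (-392 - 416))² = 3 - (502 - 808)² = 3 - 1*(-306)² = 3 - 1*93636 = 3 - 93636 = -93633)
M = 90 (M = -6*(-15) = 90)
M² - m = 90² - 1*(-93633) = 8100 + 93633 = 101733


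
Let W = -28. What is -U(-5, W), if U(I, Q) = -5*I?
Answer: -25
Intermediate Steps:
-U(-5, W) = -(-5)*(-5) = -1*25 = -25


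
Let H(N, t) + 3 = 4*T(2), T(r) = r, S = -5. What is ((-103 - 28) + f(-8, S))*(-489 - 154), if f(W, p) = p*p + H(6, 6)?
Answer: 64943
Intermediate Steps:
H(N, t) = 5 (H(N, t) = -3 + 4*2 = -3 + 8 = 5)
f(W, p) = 5 + p² (f(W, p) = p*p + 5 = p² + 5 = 5 + p²)
((-103 - 28) + f(-8, S))*(-489 - 154) = ((-103 - 28) + (5 + (-5)²))*(-489 - 154) = (-131 + (5 + 25))*(-643) = (-131 + 30)*(-643) = -101*(-643) = 64943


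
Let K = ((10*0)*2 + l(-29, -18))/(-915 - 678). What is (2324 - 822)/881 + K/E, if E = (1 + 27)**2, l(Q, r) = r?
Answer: 104215649/61127304 ≈ 1.7049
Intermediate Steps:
K = 2/177 (K = ((10*0)*2 - 18)/(-915 - 678) = (0*2 - 18)/(-1593) = (0 - 18)*(-1/1593) = -18*(-1/1593) = 2/177 ≈ 0.011299)
E = 784 (E = 28**2 = 784)
(2324 - 822)/881 + K/E = (2324 - 822)/881 + (2/177)/784 = 1502*(1/881) + (2/177)*(1/784) = 1502/881 + 1/69384 = 104215649/61127304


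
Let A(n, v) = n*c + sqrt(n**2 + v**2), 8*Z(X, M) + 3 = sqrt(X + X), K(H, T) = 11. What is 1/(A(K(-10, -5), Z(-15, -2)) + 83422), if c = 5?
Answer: 1/(83477 + sqrt(121 + (3/8 - I*sqrt(30)/8)**2)) ≈ 1.1978e-5 + 0.e-12*I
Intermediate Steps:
Z(X, M) = -3/8 + sqrt(2)*sqrt(X)/8 (Z(X, M) = -3/8 + sqrt(X + X)/8 = -3/8 + sqrt(2*X)/8 = -3/8 + (sqrt(2)*sqrt(X))/8 = -3/8 + sqrt(2)*sqrt(X)/8)
A(n, v) = sqrt(n**2 + v**2) + 5*n (A(n, v) = n*5 + sqrt(n**2 + v**2) = 5*n + sqrt(n**2 + v**2) = sqrt(n**2 + v**2) + 5*n)
1/(A(K(-10, -5), Z(-15, -2)) + 83422) = 1/((sqrt(11**2 + (-3/8 + sqrt(2)*sqrt(-15)/8)**2) + 5*11) + 83422) = 1/((sqrt(121 + (-3/8 + sqrt(2)*(I*sqrt(15))/8)**2) + 55) + 83422) = 1/((sqrt(121 + (-3/8 + I*sqrt(30)/8)**2) + 55) + 83422) = 1/((55 + sqrt(121 + (-3/8 + I*sqrt(30)/8)**2)) + 83422) = 1/(83477 + sqrt(121 + (-3/8 + I*sqrt(30)/8)**2))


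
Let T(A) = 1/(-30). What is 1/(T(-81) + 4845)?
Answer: 30/145349 ≈ 0.00020640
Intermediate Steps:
T(A) = -1/30
1/(T(-81) + 4845) = 1/(-1/30 + 4845) = 1/(145349/30) = 30/145349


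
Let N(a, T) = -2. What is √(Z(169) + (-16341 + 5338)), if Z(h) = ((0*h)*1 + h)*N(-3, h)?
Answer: I*√11341 ≈ 106.49*I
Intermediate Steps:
Z(h) = -2*h (Z(h) = ((0*h)*1 + h)*(-2) = (0*1 + h)*(-2) = (0 + h)*(-2) = h*(-2) = -2*h)
√(Z(169) + (-16341 + 5338)) = √(-2*169 + (-16341 + 5338)) = √(-338 - 11003) = √(-11341) = I*√11341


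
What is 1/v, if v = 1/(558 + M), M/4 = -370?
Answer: -922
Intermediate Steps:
M = -1480 (M = 4*(-370) = -1480)
v = -1/922 (v = 1/(558 - 1480) = 1/(-922) = -1/922 ≈ -0.0010846)
1/v = 1/(-1/922) = -922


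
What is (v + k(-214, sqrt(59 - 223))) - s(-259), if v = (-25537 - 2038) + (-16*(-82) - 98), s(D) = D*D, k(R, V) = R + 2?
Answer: -93654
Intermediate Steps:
k(R, V) = 2 + R
s(D) = D**2
v = -26361 (v = -27575 + (1312 - 98) = -27575 + 1214 = -26361)
(v + k(-214, sqrt(59 - 223))) - s(-259) = (-26361 + (2 - 214)) - 1*(-259)**2 = (-26361 - 212) - 1*67081 = -26573 - 67081 = -93654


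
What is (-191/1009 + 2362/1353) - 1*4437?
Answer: -6055165514/1365177 ≈ -4435.4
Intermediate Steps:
(-191/1009 + 2362/1353) - 1*4437 = (-191*1/1009 + 2362*(1/1353)) - 4437 = (-191/1009 + 2362/1353) - 4437 = 2124835/1365177 - 4437 = -6055165514/1365177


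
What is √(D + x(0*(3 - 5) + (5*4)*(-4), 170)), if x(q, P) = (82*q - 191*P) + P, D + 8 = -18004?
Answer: 2*I*√14218 ≈ 238.48*I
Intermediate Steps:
D = -18012 (D = -8 - 18004 = -18012)
x(q, P) = -190*P + 82*q (x(q, P) = (-191*P + 82*q) + P = -190*P + 82*q)
√(D + x(0*(3 - 5) + (5*4)*(-4), 170)) = √(-18012 + (-190*170 + 82*(0*(3 - 5) + (5*4)*(-4)))) = √(-18012 + (-32300 + 82*(0*(-2) + 20*(-4)))) = √(-18012 + (-32300 + 82*(0 - 80))) = √(-18012 + (-32300 + 82*(-80))) = √(-18012 + (-32300 - 6560)) = √(-18012 - 38860) = √(-56872) = 2*I*√14218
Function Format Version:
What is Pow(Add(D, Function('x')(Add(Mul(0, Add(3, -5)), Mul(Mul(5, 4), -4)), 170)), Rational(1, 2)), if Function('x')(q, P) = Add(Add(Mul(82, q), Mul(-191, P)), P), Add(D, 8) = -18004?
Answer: Mul(2, I, Pow(14218, Rational(1, 2))) ≈ Mul(238.48, I)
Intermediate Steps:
D = -18012 (D = Add(-8, -18004) = -18012)
Function('x')(q, P) = Add(Mul(-190, P), Mul(82, q)) (Function('x')(q, P) = Add(Add(Mul(-191, P), Mul(82, q)), P) = Add(Mul(-190, P), Mul(82, q)))
Pow(Add(D, Function('x')(Add(Mul(0, Add(3, -5)), Mul(Mul(5, 4), -4)), 170)), Rational(1, 2)) = Pow(Add(-18012, Add(Mul(-190, 170), Mul(82, Add(Mul(0, Add(3, -5)), Mul(Mul(5, 4), -4))))), Rational(1, 2)) = Pow(Add(-18012, Add(-32300, Mul(82, Add(Mul(0, -2), Mul(20, -4))))), Rational(1, 2)) = Pow(Add(-18012, Add(-32300, Mul(82, Add(0, -80)))), Rational(1, 2)) = Pow(Add(-18012, Add(-32300, Mul(82, -80))), Rational(1, 2)) = Pow(Add(-18012, Add(-32300, -6560)), Rational(1, 2)) = Pow(Add(-18012, -38860), Rational(1, 2)) = Pow(-56872, Rational(1, 2)) = Mul(2, I, Pow(14218, Rational(1, 2)))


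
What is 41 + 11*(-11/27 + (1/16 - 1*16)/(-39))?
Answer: 230333/5616 ≈ 41.014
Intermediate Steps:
41 + 11*(-11/27 + (1/16 - 1*16)/(-39)) = 41 + 11*(-11*1/27 + (1/16 - 16)*(-1/39)) = 41 + 11*(-11/27 - 255/16*(-1/39)) = 41 + 11*(-11/27 + 85/208) = 41 + 11*(7/5616) = 41 + 77/5616 = 230333/5616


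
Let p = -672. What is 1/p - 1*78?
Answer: -52417/672 ≈ -78.001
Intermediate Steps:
1/p - 1*78 = 1/(-672) - 1*78 = -1/672 - 78 = -52417/672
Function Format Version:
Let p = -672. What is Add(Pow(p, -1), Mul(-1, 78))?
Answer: Rational(-52417, 672) ≈ -78.001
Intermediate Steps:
Add(Pow(p, -1), Mul(-1, 78)) = Add(Pow(-672, -1), Mul(-1, 78)) = Add(Rational(-1, 672), -78) = Rational(-52417, 672)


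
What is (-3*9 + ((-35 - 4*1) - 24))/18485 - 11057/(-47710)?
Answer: 40018949/176383870 ≈ 0.22689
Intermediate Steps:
(-3*9 + ((-35 - 4*1) - 24))/18485 - 11057/(-47710) = (-27 + ((-35 - 4) - 24))*(1/18485) - 11057*(-1/47710) = (-27 + (-39 - 24))*(1/18485) + 11057/47710 = (-27 - 63)*(1/18485) + 11057/47710 = -90*1/18485 + 11057/47710 = -18/3697 + 11057/47710 = 40018949/176383870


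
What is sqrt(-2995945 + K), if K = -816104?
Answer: 3*I*sqrt(423561) ≈ 1952.4*I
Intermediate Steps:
sqrt(-2995945 + K) = sqrt(-2995945 - 816104) = sqrt(-3812049) = 3*I*sqrt(423561)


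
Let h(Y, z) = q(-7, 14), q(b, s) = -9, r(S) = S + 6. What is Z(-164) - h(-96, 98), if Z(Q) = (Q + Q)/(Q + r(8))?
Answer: 839/75 ≈ 11.187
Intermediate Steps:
r(S) = 6 + S
h(Y, z) = -9
Z(Q) = 2*Q/(14 + Q) (Z(Q) = (Q + Q)/(Q + (6 + 8)) = (2*Q)/(Q + 14) = (2*Q)/(14 + Q) = 2*Q/(14 + Q))
Z(-164) - h(-96, 98) = 2*(-164)/(14 - 164) - 1*(-9) = 2*(-164)/(-150) + 9 = 2*(-164)*(-1/150) + 9 = 164/75 + 9 = 839/75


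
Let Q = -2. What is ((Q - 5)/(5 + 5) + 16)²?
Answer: 23409/100 ≈ 234.09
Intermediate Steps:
((Q - 5)/(5 + 5) + 16)² = ((-2 - 5)/(5 + 5) + 16)² = (-7/10 + 16)² = (153/10)² = 23409/100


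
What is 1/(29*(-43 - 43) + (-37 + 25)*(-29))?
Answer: -1/2146 ≈ -0.00046598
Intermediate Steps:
1/(29*(-43 - 43) + (-37 + 25)*(-29)) = 1/(29*(-86) - 12*(-29)) = 1/(-2494 + 348) = 1/(-2146) = -1/2146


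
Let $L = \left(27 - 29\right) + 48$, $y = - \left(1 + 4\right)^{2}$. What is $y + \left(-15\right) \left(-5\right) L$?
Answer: $3425$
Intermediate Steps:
$y = -25$ ($y = - 5^{2} = \left(-1\right) 25 = -25$)
$L = 46$ ($L = -2 + 48 = 46$)
$y + \left(-15\right) \left(-5\right) L = -25 + \left(-15\right) \left(-5\right) 46 = -25 + 75 \cdot 46 = -25 + 3450 = 3425$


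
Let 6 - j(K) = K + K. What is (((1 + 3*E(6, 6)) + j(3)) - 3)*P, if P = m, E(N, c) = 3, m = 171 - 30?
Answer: 987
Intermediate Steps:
m = 141
j(K) = 6 - 2*K (j(K) = 6 - (K + K) = 6 - 2*K)
P = 141
(((1 + 3*E(6, 6)) + j(3)) - 3)*P = (((1 + 3*3) + (6 - 2*3)) - 3)*141 = (((1 + 9) + (6 - 6)) - 3)*141 = ((10 + 0) - 3)*141 = (10 - 3)*141 = 7*141 = 987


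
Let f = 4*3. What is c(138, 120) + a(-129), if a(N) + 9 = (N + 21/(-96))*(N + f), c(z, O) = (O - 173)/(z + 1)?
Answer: 67205777/4448 ≈ 15109.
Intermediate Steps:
f = 12
c(z, O) = (-173 + O)/(1 + z)
a(N) = -9 + (12 + N)*(-7/32 + N) (a(N) = -9 + (N + 21/(-96))*(N + 12) = -9 + (N + 21*(-1/96))*(12 + N) = -9 + (N - 7/32)*(12 + N) = -9 + (-7/32 + N)*(12 + N) = -9 + (12 + N)*(-7/32 + N))
c(138, 120) + a(-129) = (-173 + 120)/(1 + 138) + (-93/8 + (-129)² + (377/32)*(-129)) = -53/139 + (-93/8 + 16641 - 48633/32) = (1/139)*(-53) + 483507/32 = -53/139 + 483507/32 = 67205777/4448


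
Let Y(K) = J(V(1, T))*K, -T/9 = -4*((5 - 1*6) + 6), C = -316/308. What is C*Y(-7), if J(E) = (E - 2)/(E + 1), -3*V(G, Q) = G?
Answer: -553/22 ≈ -25.136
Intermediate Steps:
C = -79/77 (C = -316*1/308 = -79/77 ≈ -1.0260)
T = 180 (T = -(-36)*((5 - 1*6) + 6) = -(-36)*((5 - 6) + 6) = -(-36)*(-1 + 6) = -(-36)*5 = -9*(-20) = 180)
V(G, Q) = -G/3
J(E) = (-2 + E)/(1 + E)
Y(K) = -7*K/2 (Y(K) = ((-2 - ⅓*1)/(1 - ⅓*1))*K = ((-2 - ⅓)/(1 - ⅓))*K = (-7/3/(⅔))*K = ((3/2)*(-7/3))*K = -7*K/2)
C*Y(-7) = -(-79)*(-7)/22 = -79/77*49/2 = -553/22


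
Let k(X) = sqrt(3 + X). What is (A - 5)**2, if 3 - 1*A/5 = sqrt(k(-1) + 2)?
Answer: 25*(2 - sqrt(2 + sqrt(2)))**2 ≈ 0.57943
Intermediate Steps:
A = 15 - 5*sqrt(2 + sqrt(2)) (A = 15 - 5*sqrt(sqrt(3 - 1) + 2) = 15 - 5*sqrt(sqrt(2) + 2) = 15 - 5*sqrt(2 + sqrt(2)) ≈ 5.7612)
(A - 5)**2 = ((15 - 5*sqrt(2 + sqrt(2))) - 5)**2 = (10 - 5*sqrt(2 + sqrt(2)))**2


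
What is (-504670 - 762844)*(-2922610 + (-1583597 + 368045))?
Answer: 5245178269268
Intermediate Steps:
(-504670 - 762844)*(-2922610 + (-1583597 + 368045)) = -1267514*(-2922610 - 1215552) = -1267514*(-4138162) = 5245178269268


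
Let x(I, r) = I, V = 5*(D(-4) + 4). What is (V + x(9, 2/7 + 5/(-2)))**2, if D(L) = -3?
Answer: 196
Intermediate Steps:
V = 5 (V = 5*(-3 + 4) = 5*1 = 5)
(V + x(9, 2/7 + 5/(-2)))**2 = (5 + 9)**2 = 14**2 = 196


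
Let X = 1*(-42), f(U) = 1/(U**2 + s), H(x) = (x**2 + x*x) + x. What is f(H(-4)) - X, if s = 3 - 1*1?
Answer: 33013/786 ≈ 42.001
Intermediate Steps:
s = 2 (s = 3 - 1 = 2)
H(x) = x + 2*x**2 (H(x) = (x**2 + x**2) + x = 2*x**2 + x = x + 2*x**2)
f(U) = 1/(2 + U**2) (f(U) = 1/(U**2 + 2) = 1/(2 + U**2))
X = -42
f(H(-4)) - X = 1/(2 + (-4*(1 + 2*(-4)))**2) - 1*(-42) = 1/(2 + (-4*(1 - 8))**2) + 42 = 1/(2 + (-4*(-7))**2) + 42 = 1/(2 + 28**2) + 42 = 1/(2 + 784) + 42 = 1/786 + 42 = 33013/786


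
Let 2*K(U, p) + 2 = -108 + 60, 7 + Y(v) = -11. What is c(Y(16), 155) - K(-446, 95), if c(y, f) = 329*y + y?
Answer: -5915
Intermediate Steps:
Y(v) = -18 (Y(v) = -7 - 11 = -18)
K(U, p) = -25 (K(U, p) = -1 + (-108 + 60)/2 = -1 + (1/2)*(-48) = -1 - 24 = -25)
c(y, f) = 330*y
c(Y(16), 155) - K(-446, 95) = 330*(-18) - 1*(-25) = -5940 + 25 = -5915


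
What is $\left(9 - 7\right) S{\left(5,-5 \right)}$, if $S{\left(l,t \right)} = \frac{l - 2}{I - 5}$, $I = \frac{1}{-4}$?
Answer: $- \frac{8}{7} \approx -1.1429$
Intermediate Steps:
$I = - \frac{1}{4} \approx -0.25$
$S{\left(l,t \right)} = \frac{8}{21} - \frac{4 l}{21}$ ($S{\left(l,t \right)} = \frac{l - 2}{- \frac{1}{4} - 5} = \frac{-2 + l}{- \frac{21}{4}} = \left(-2 + l\right) \left(- \frac{4}{21}\right) = \frac{8}{21} - \frac{4 l}{21}$)
$\left(9 - 7\right) S{\left(5,-5 \right)} = \left(9 - 7\right) \left(\frac{8}{21} - \frac{20}{21}\right) = 2 \left(- \frac{4}{7}\right) = - \frac{8}{7}$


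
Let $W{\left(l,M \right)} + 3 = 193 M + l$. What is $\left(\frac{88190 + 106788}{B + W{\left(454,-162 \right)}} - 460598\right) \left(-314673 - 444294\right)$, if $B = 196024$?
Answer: $\frac{5250308776055988}{15019} \approx 3.4958 \cdot 10^{11}$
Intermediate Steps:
$W{\left(l,M \right)} = -3 + l + 193 M$ ($W{\left(l,M \right)} = -3 + \left(193 M + l\right) = -3 + \left(l + 193 M\right) = -3 + l + 193 M$)
$\left(\frac{88190 + 106788}{B + W{\left(454,-162 \right)}} - 460598\right) \left(-314673 - 444294\right) = \left(\frac{88190 + 106788}{196024 + \left(-3 + 454 + 193 \left(-162\right)\right)} - 460598\right) \left(-314673 - 444294\right) = \left(\frac{194978}{196024 - 30815} - 460598\right) \left(-758967\right) = \left(\frac{194978}{165209} - 460598\right) \left(-758967\right) = \left(- \frac{76094740004}{165209}\right) \left(-758967\right) = \frac{5250308776055988}{15019}$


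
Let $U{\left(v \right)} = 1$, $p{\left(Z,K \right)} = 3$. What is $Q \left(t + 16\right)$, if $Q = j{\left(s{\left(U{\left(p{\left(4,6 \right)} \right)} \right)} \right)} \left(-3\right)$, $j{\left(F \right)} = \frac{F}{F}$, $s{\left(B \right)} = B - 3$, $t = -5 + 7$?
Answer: $-54$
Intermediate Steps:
$t = 2$
$s{\left(B \right)} = -3 + B$
$j{\left(F \right)} = 1$
$Q = -3$ ($Q = 1 \left(-3\right) = -3$)
$Q \left(t + 16\right) = - 3 \left(2 + 16\right) = \left(-3\right) 18 = -54$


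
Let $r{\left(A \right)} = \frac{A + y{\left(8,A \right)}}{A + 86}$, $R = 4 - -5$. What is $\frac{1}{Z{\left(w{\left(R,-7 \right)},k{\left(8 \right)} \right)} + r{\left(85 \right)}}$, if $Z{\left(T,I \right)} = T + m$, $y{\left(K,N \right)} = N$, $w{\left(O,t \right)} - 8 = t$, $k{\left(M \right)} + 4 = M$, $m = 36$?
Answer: $\frac{171}{6497} \approx 0.02632$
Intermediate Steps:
$R = 9$ ($R = 4 + 5 = 9$)
$k{\left(M \right)} = -4 + M$
$w{\left(O,t \right)} = 8 + t$
$Z{\left(T,I \right)} = 36 + T$ ($Z{\left(T,I \right)} = T + 36 = 36 + T$)
$r{\left(A \right)} = \frac{2 A}{86 + A}$ ($r{\left(A \right)} = \frac{A + A}{A + 86} = \frac{2 A}{86 + A}$)
$\frac{1}{Z{\left(w{\left(R,-7 \right)},k{\left(8 \right)} \right)} + r{\left(85 \right)}} = \frac{1}{\left(36 + \left(8 - 7\right)\right) + 2 \cdot 85 \frac{1}{86 + 85}} = \frac{1}{\left(36 + 1\right) + 2 \cdot 85 \cdot \frac{1}{171}} = \frac{1}{37 + 2 \cdot 85 \cdot \frac{1}{171}} = \frac{1}{37 + \frac{170}{171}} = \frac{1}{\frac{6497}{171}} = \frac{171}{6497}$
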